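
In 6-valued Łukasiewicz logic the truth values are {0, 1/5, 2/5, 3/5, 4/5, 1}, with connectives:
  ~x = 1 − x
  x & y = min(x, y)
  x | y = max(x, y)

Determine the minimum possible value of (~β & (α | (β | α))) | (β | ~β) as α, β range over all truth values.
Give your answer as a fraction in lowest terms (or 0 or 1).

3/5

Take α = 0, β = 2/5:
~β = ~2/5 = 3/5
β | α = 2/5 | 0 = 2/5
α | (β | α) = 0 | 2/5 = 2/5
~β & (α | (β | α)) = 3/5 & 2/5 = 2/5
~β = ~2/5 = 3/5
β | ~β = 2/5 | 3/5 = 3/5
(~β & (α | (β | α))) | (β | ~β) = 2/5 | 3/5 = 3/5
No assignment yields a value below 3/5, so this is the minimum.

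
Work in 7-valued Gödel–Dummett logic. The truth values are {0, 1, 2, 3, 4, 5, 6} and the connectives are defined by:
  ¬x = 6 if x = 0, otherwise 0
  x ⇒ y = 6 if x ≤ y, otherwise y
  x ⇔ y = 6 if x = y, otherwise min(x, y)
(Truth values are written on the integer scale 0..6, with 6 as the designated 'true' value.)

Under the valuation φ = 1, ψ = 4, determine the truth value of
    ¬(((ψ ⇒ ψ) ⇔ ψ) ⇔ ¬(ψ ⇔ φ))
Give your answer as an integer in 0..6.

ψ ⇒ ψ = 4 ⇒ 4 = 6
(ψ ⇒ ψ) ⇔ ψ = 6 ⇔ 4 = 4
ψ ⇔ φ = 4 ⇔ 1 = 1
¬(ψ ⇔ φ) = ¬1 = 0
((ψ ⇒ ψ) ⇔ ψ) ⇔ ¬(ψ ⇔ φ) = 4 ⇔ 0 = 0
¬(((ψ ⇒ ψ) ⇔ ψ) ⇔ ¬(ψ ⇔ φ)) = ¬0 = 6

6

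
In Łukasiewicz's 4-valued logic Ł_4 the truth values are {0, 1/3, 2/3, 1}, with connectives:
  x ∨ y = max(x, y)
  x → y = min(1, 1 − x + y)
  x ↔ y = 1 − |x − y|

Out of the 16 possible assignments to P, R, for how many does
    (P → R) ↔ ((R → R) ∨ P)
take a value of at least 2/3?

13

P = 0, R = 0 ↦ 1  ≥
P = 0, R = 1/3 ↦ 1  ≥
P = 0, R = 2/3 ↦ 1  ≥
P = 0, R = 1 ↦ 1  ≥
P = 1/3, R = 0 ↦ 2/3  ≥
P = 1/3, R = 1/3 ↦ 1  ≥
P = 1/3, R = 2/3 ↦ 1  ≥
P = 1/3, R = 1 ↦ 1  ≥
P = 2/3, R = 0 ↦ 1/3  <
P = 2/3, R = 1/3 ↦ 2/3  ≥
P = 2/3, R = 2/3 ↦ 1  ≥
P = 2/3, R = 1 ↦ 1  ≥
P = 1, R = 0 ↦ 0  <
P = 1, R = 1/3 ↦ 1/3  <
P = 1, R = 2/3 ↦ 2/3  ≥
P = 1, R = 1 ↦ 1  ≥
So 13 of the 16 assignments meet the threshold.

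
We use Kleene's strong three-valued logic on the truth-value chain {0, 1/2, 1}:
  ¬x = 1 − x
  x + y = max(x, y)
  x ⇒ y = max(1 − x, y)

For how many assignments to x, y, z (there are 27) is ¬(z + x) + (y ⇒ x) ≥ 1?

value 1: 17 assignments (counts)
value 1/2: 9 assignments
value 0: 1 assignment
So 17 of the 27 assignments meet the threshold.

17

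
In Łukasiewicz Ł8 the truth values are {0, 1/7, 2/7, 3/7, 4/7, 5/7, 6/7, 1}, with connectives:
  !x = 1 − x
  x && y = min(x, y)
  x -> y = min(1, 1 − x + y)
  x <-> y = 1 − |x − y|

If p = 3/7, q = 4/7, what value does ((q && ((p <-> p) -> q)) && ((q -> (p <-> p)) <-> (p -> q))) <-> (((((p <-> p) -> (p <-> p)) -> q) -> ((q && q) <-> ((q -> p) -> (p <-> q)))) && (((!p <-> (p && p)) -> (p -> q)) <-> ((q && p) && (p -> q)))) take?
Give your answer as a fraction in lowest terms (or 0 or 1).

6/7

p <-> p = 3/7 <-> 3/7 = 1
(p <-> p) -> q = 1 -> 4/7 = 4/7
q && ((p <-> p) -> q) = 4/7 && 4/7 = 4/7
p <-> p = 3/7 <-> 3/7 = 1
q -> (p <-> p) = 4/7 -> 1 = 1
p -> q = 3/7 -> 4/7 = 1
(q -> (p <-> p)) <-> (p -> q) = 1 <-> 1 = 1
(q && ((p <-> p) -> q)) && ((q -> (p <-> p)) <-> (p -> q)) = 4/7 && 1 = 4/7
p <-> p = 3/7 <-> 3/7 = 1
p <-> p = 3/7 <-> 3/7 = 1
(p <-> p) -> (p <-> p) = 1 -> 1 = 1
((p <-> p) -> (p <-> p)) -> q = 1 -> 4/7 = 4/7
q && q = 4/7 && 4/7 = 4/7
q -> p = 4/7 -> 3/7 = 6/7
p <-> q = 3/7 <-> 4/7 = 6/7
(q -> p) -> (p <-> q) = 6/7 -> 6/7 = 1
(q && q) <-> ((q -> p) -> (p <-> q)) = 4/7 <-> 1 = 4/7
(((p <-> p) -> (p <-> p)) -> q) -> ((q && q) <-> ((q -> p) -> (p <-> q))) = 4/7 -> 4/7 = 1
!p = !3/7 = 4/7
p && p = 3/7 && 3/7 = 3/7
!p <-> (p && p) = 4/7 <-> 3/7 = 6/7
p -> q = 3/7 -> 4/7 = 1
(!p <-> (p && p)) -> (p -> q) = 6/7 -> 1 = 1
q && p = 4/7 && 3/7 = 3/7
p -> q = 3/7 -> 4/7 = 1
(q && p) && (p -> q) = 3/7 && 1 = 3/7
((!p <-> (p && p)) -> (p -> q)) <-> ((q && p) && (p -> q)) = 1 <-> 3/7 = 3/7
((((p <-> p) -> (p <-> p)) -> q) -> ((q && q) <-> ((q -> p) -> (p <-> q)))) && (((!p <-> (p && p)) -> (p -> q)) <-> ((q && p) && (p -> q))) = 1 && 3/7 = 3/7
((q && ((p <-> p) -> q)) && ((q -> (p <-> p)) <-> (p -> q))) <-> (((((p <-> p) -> (p <-> p)) -> q) -> ((q && q) <-> ((q -> p) -> (p <-> q)))) && (((!p <-> (p && p)) -> (p -> q)) <-> ((q && p) && (p -> q)))) = 4/7 <-> 3/7 = 6/7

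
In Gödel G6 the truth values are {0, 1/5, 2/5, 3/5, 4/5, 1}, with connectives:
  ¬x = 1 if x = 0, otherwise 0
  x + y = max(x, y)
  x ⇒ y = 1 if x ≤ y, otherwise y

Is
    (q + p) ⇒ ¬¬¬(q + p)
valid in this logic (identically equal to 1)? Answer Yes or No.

No

Counterexample: take p = 0, q = 1/5.
q + p = 1/5 + 0 = 1/5
q + p = 1/5 + 0 = 1/5
¬(q + p) = ¬1/5 = 0
¬¬(q + p) = ¬0 = 1
¬¬¬(q + p) = ¬1 = 0
(q + p) ⇒ ¬¬¬(q + p) = 1/5 ⇒ 0 = 0
This gives 0 ≠ 1.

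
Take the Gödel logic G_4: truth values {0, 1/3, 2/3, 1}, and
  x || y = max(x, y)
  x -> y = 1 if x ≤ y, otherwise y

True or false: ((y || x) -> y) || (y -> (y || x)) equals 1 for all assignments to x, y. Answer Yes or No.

Yes

x = 0, y = 0 ↦ 1
x = 0, y = 1/3 ↦ 1
x = 0, y = 2/3 ↦ 1
x = 0, y = 1 ↦ 1
x = 1/3, y = 0 ↦ 1
x = 1/3, y = 1/3 ↦ 1
x = 1/3, y = 2/3 ↦ 1
x = 1/3, y = 1 ↦ 1
x = 2/3, y = 0 ↦ 1
x = 2/3, y = 1/3 ↦ 1
x = 2/3, y = 2/3 ↦ 1
x = 2/3, y = 1 ↦ 1
x = 1, y = 0 ↦ 1
x = 1, y = 1/3 ↦ 1
x = 1, y = 2/3 ↦ 1
x = 1, y = 1 ↦ 1
Every assignment gives a value ≥ 1.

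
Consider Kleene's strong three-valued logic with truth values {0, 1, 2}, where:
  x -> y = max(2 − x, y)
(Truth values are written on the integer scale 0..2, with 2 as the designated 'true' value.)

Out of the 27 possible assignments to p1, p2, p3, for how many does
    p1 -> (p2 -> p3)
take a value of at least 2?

value 2: 19 assignments (counts)
value 1: 7 assignments
value 0: 1 assignment
So 19 of the 27 assignments meet the threshold.

19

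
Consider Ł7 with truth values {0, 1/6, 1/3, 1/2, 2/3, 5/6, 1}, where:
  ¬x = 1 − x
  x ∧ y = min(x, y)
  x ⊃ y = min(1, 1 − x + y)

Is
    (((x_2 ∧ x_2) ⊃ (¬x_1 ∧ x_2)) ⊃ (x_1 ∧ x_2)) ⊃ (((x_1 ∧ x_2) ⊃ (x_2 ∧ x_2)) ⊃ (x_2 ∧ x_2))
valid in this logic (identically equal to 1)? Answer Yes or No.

Counterexample: take x_1 = 2/3, x_2 = 1/2.
x_2 ∧ x_2 = 1/2 ∧ 1/2 = 1/2
¬x_1 = ¬2/3 = 1/3
¬x_1 ∧ x_2 = 1/3 ∧ 1/2 = 1/3
(x_2 ∧ x_2) ⊃ (¬x_1 ∧ x_2) = 1/2 ⊃ 1/3 = 5/6
x_1 ∧ x_2 = 2/3 ∧ 1/2 = 1/2
((x_2 ∧ x_2) ⊃ (¬x_1 ∧ x_2)) ⊃ (x_1 ∧ x_2) = 5/6 ⊃ 1/2 = 2/3
x_1 ∧ x_2 = 2/3 ∧ 1/2 = 1/2
x_2 ∧ x_2 = 1/2 ∧ 1/2 = 1/2
(x_1 ∧ x_2) ⊃ (x_2 ∧ x_2) = 1/2 ⊃ 1/2 = 1
x_2 ∧ x_2 = 1/2 ∧ 1/2 = 1/2
((x_1 ∧ x_2) ⊃ (x_2 ∧ x_2)) ⊃ (x_2 ∧ x_2) = 1 ⊃ 1/2 = 1/2
(((x_2 ∧ x_2) ⊃ (¬x_1 ∧ x_2)) ⊃ (x_1 ∧ x_2)) ⊃ (((x_1 ∧ x_2) ⊃ (x_2 ∧ x_2)) ⊃ (x_2 ∧ x_2)) = 2/3 ⊃ 1/2 = 5/6
This gives 5/6 ≠ 1.

No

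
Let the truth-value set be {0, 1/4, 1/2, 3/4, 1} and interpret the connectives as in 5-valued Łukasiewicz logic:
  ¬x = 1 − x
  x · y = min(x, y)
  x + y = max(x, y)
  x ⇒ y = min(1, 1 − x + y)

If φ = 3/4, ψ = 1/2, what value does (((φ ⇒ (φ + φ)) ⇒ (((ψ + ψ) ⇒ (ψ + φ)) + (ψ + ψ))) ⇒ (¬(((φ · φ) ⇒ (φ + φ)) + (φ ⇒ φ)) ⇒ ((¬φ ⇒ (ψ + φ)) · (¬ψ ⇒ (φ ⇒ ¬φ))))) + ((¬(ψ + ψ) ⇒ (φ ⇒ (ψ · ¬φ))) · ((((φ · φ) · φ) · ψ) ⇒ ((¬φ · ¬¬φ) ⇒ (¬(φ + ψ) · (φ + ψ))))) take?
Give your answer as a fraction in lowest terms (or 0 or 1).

φ + φ = 3/4 + 3/4 = 3/4
φ ⇒ (φ + φ) = 3/4 ⇒ 3/4 = 1
ψ + ψ = 1/2 + 1/2 = 1/2
ψ + φ = 1/2 + 3/4 = 3/4
(ψ + ψ) ⇒ (ψ + φ) = 1/2 ⇒ 3/4 = 1
ψ + ψ = 1/2 + 1/2 = 1/2
((ψ + ψ) ⇒ (ψ + φ)) + (ψ + ψ) = 1 + 1/2 = 1
(φ ⇒ (φ + φ)) ⇒ (((ψ + ψ) ⇒ (ψ + φ)) + (ψ + ψ)) = 1 ⇒ 1 = 1
φ · φ = 3/4 · 3/4 = 3/4
φ + φ = 3/4 + 3/4 = 3/4
(φ · φ) ⇒ (φ + φ) = 3/4 ⇒ 3/4 = 1
φ ⇒ φ = 3/4 ⇒ 3/4 = 1
((φ · φ) ⇒ (φ + φ)) + (φ ⇒ φ) = 1 + 1 = 1
¬(((φ · φ) ⇒ (φ + φ)) + (φ ⇒ φ)) = ¬1 = 0
¬φ = ¬3/4 = 1/4
ψ + φ = 1/2 + 3/4 = 3/4
¬φ ⇒ (ψ + φ) = 1/4 ⇒ 3/4 = 1
¬ψ = ¬1/2 = 1/2
¬φ = ¬3/4 = 1/4
φ ⇒ ¬φ = 3/4 ⇒ 1/4 = 1/2
¬ψ ⇒ (φ ⇒ ¬φ) = 1/2 ⇒ 1/2 = 1
(¬φ ⇒ (ψ + φ)) · (¬ψ ⇒ (φ ⇒ ¬φ)) = 1 · 1 = 1
¬(((φ · φ) ⇒ (φ + φ)) + (φ ⇒ φ)) ⇒ ((¬φ ⇒ (ψ + φ)) · (¬ψ ⇒ (φ ⇒ ¬φ))) = 0 ⇒ 1 = 1
((φ ⇒ (φ + φ)) ⇒ (((ψ + ψ) ⇒ (ψ + φ)) + (ψ + ψ))) ⇒ (¬(((φ · φ) ⇒ (φ + φ)) + (φ ⇒ φ)) ⇒ ((¬φ ⇒ (ψ + φ)) · (¬ψ ⇒ (φ ⇒ ¬φ)))) = 1 ⇒ 1 = 1
ψ + ψ = 1/2 + 1/2 = 1/2
¬(ψ + ψ) = ¬1/2 = 1/2
¬φ = ¬3/4 = 1/4
ψ · ¬φ = 1/2 · 1/4 = 1/4
φ ⇒ (ψ · ¬φ) = 3/4 ⇒ 1/4 = 1/2
¬(ψ + ψ) ⇒ (φ ⇒ (ψ · ¬φ)) = 1/2 ⇒ 1/2 = 1
φ · φ = 3/4 · 3/4 = 3/4
(φ · φ) · φ = 3/4 · 3/4 = 3/4
((φ · φ) · φ) · ψ = 3/4 · 1/2 = 1/2
¬φ = ¬3/4 = 1/4
¬φ = ¬3/4 = 1/4
¬¬φ = ¬1/4 = 3/4
¬φ · ¬¬φ = 1/4 · 3/4 = 1/4
φ + ψ = 3/4 + 1/2 = 3/4
¬(φ + ψ) = ¬3/4 = 1/4
φ + ψ = 3/4 + 1/2 = 3/4
¬(φ + ψ) · (φ + ψ) = 1/4 · 3/4 = 1/4
(¬φ · ¬¬φ) ⇒ (¬(φ + ψ) · (φ + ψ)) = 1/4 ⇒ 1/4 = 1
(((φ · φ) · φ) · ψ) ⇒ ((¬φ · ¬¬φ) ⇒ (¬(φ + ψ) · (φ + ψ))) = 1/2 ⇒ 1 = 1
(¬(ψ + ψ) ⇒ (φ ⇒ (ψ · ¬φ))) · ((((φ · φ) · φ) · ψ) ⇒ ((¬φ · ¬¬φ) ⇒ (¬(φ + ψ) · (φ + ψ)))) = 1 · 1 = 1
(((φ ⇒ (φ + φ)) ⇒ (((ψ + ψ) ⇒ (ψ + φ)) + (ψ + ψ))) ⇒ (¬(((φ · φ) ⇒ (φ + φ)) + (φ ⇒ φ)) ⇒ ((¬φ ⇒ (ψ + φ)) · (¬ψ ⇒ (φ ⇒ ¬φ))))) + ((¬(ψ + ψ) ⇒ (φ ⇒ (ψ · ¬φ))) · ((((φ · φ) · φ) · ψ) ⇒ ((¬φ · ¬¬φ) ⇒ (¬(φ + ψ) · (φ + ψ))))) = 1 + 1 = 1

1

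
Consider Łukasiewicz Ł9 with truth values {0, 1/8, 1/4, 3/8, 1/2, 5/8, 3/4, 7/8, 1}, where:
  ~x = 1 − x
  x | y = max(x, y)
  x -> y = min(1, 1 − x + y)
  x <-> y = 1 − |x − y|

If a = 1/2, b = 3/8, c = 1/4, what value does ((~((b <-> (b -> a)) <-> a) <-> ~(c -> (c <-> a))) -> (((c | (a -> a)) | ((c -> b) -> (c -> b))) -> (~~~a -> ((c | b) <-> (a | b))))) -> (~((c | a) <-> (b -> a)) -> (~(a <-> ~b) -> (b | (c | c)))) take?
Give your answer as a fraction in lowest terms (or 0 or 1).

1

b -> a = 3/8 -> 1/2 = 1
b <-> (b -> a) = 3/8 <-> 1 = 3/8
(b <-> (b -> a)) <-> a = 3/8 <-> 1/2 = 7/8
~((b <-> (b -> a)) <-> a) = ~7/8 = 1/8
c <-> a = 1/4 <-> 1/2 = 3/4
c -> (c <-> a) = 1/4 -> 3/4 = 1
~(c -> (c <-> a)) = ~1 = 0
~((b <-> (b -> a)) <-> a) <-> ~(c -> (c <-> a)) = 1/8 <-> 0 = 7/8
a -> a = 1/2 -> 1/2 = 1
c | (a -> a) = 1/4 | 1 = 1
c -> b = 1/4 -> 3/8 = 1
c -> b = 1/4 -> 3/8 = 1
(c -> b) -> (c -> b) = 1 -> 1 = 1
(c | (a -> a)) | ((c -> b) -> (c -> b)) = 1 | 1 = 1
~a = ~1/2 = 1/2
~~a = ~1/2 = 1/2
~~~a = ~1/2 = 1/2
c | b = 1/4 | 3/8 = 3/8
a | b = 1/2 | 3/8 = 1/2
(c | b) <-> (a | b) = 3/8 <-> 1/2 = 7/8
~~~a -> ((c | b) <-> (a | b)) = 1/2 -> 7/8 = 1
((c | (a -> a)) | ((c -> b) -> (c -> b))) -> (~~~a -> ((c | b) <-> (a | b))) = 1 -> 1 = 1
(~((b <-> (b -> a)) <-> a) <-> ~(c -> (c <-> a))) -> (((c | (a -> a)) | ((c -> b) -> (c -> b))) -> (~~~a -> ((c | b) <-> (a | b)))) = 7/8 -> 1 = 1
c | a = 1/4 | 1/2 = 1/2
b -> a = 3/8 -> 1/2 = 1
(c | a) <-> (b -> a) = 1/2 <-> 1 = 1/2
~((c | a) <-> (b -> a)) = ~1/2 = 1/2
~b = ~3/8 = 5/8
a <-> ~b = 1/2 <-> 5/8 = 7/8
~(a <-> ~b) = ~7/8 = 1/8
c | c = 1/4 | 1/4 = 1/4
b | (c | c) = 3/8 | 1/4 = 3/8
~(a <-> ~b) -> (b | (c | c)) = 1/8 -> 3/8 = 1
~((c | a) <-> (b -> a)) -> (~(a <-> ~b) -> (b | (c | c))) = 1/2 -> 1 = 1
((~((b <-> (b -> a)) <-> a) <-> ~(c -> (c <-> a))) -> (((c | (a -> a)) | ((c -> b) -> (c -> b))) -> (~~~a -> ((c | b) <-> (a | b))))) -> (~((c | a) <-> (b -> a)) -> (~(a <-> ~b) -> (b | (c | c)))) = 1 -> 1 = 1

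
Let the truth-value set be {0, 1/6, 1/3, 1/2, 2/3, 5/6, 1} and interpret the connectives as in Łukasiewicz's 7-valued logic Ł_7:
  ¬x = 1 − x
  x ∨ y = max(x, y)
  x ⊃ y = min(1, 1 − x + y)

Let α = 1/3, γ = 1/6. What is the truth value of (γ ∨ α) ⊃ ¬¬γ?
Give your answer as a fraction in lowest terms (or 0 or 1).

γ ∨ α = 1/6 ∨ 1/3 = 1/3
¬γ = ¬1/6 = 5/6
¬¬γ = ¬5/6 = 1/6
(γ ∨ α) ⊃ ¬¬γ = 1/3 ⊃ 1/6 = 5/6

5/6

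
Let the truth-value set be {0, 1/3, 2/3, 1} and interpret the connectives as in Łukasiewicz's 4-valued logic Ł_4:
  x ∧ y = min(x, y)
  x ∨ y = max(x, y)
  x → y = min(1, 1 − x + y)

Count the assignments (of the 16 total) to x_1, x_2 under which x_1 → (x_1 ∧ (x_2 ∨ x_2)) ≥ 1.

10

x_1 = 0, x_2 = 0 ↦ 1  ≥
x_1 = 0, x_2 = 1/3 ↦ 1  ≥
x_1 = 0, x_2 = 2/3 ↦ 1  ≥
x_1 = 0, x_2 = 1 ↦ 1  ≥
x_1 = 1/3, x_2 = 0 ↦ 2/3  <
x_1 = 1/3, x_2 = 1/3 ↦ 1  ≥
x_1 = 1/3, x_2 = 2/3 ↦ 1  ≥
x_1 = 1/3, x_2 = 1 ↦ 1  ≥
x_1 = 2/3, x_2 = 0 ↦ 1/3  <
x_1 = 2/3, x_2 = 1/3 ↦ 2/3  <
x_1 = 2/3, x_2 = 2/3 ↦ 1  ≥
x_1 = 2/3, x_2 = 1 ↦ 1  ≥
x_1 = 1, x_2 = 0 ↦ 0  <
x_1 = 1, x_2 = 1/3 ↦ 1/3  <
x_1 = 1, x_2 = 2/3 ↦ 2/3  <
x_1 = 1, x_2 = 1 ↦ 1  ≥
So 10 of the 16 assignments meet the threshold.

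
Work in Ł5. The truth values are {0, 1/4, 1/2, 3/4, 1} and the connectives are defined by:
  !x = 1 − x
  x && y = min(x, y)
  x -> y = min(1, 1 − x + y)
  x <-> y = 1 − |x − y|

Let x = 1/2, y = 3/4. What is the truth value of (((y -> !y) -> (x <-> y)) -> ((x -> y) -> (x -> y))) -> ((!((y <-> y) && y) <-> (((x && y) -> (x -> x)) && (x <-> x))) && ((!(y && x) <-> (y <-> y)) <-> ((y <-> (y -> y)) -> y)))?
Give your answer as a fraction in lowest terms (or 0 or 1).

1/4

!y = !3/4 = 1/4
y -> !y = 3/4 -> 1/4 = 1/2
x <-> y = 1/2 <-> 3/4 = 3/4
(y -> !y) -> (x <-> y) = 1/2 -> 3/4 = 1
x -> y = 1/2 -> 3/4 = 1
x -> y = 1/2 -> 3/4 = 1
(x -> y) -> (x -> y) = 1 -> 1 = 1
((y -> !y) -> (x <-> y)) -> ((x -> y) -> (x -> y)) = 1 -> 1 = 1
y <-> y = 3/4 <-> 3/4 = 1
(y <-> y) && y = 1 && 3/4 = 3/4
!((y <-> y) && y) = !3/4 = 1/4
x && y = 1/2 && 3/4 = 1/2
x -> x = 1/2 -> 1/2 = 1
(x && y) -> (x -> x) = 1/2 -> 1 = 1
x <-> x = 1/2 <-> 1/2 = 1
((x && y) -> (x -> x)) && (x <-> x) = 1 && 1 = 1
!((y <-> y) && y) <-> (((x && y) -> (x -> x)) && (x <-> x)) = 1/4 <-> 1 = 1/4
y && x = 3/4 && 1/2 = 1/2
!(y && x) = !1/2 = 1/2
y <-> y = 3/4 <-> 3/4 = 1
!(y && x) <-> (y <-> y) = 1/2 <-> 1 = 1/2
y -> y = 3/4 -> 3/4 = 1
y <-> (y -> y) = 3/4 <-> 1 = 3/4
(y <-> (y -> y)) -> y = 3/4 -> 3/4 = 1
(!(y && x) <-> (y <-> y)) <-> ((y <-> (y -> y)) -> y) = 1/2 <-> 1 = 1/2
(!((y <-> y) && y) <-> (((x && y) -> (x -> x)) && (x <-> x))) && ((!(y && x) <-> (y <-> y)) <-> ((y <-> (y -> y)) -> y)) = 1/4 && 1/2 = 1/4
(((y -> !y) -> (x <-> y)) -> ((x -> y) -> (x -> y))) -> ((!((y <-> y) && y) <-> (((x && y) -> (x -> x)) && (x <-> x))) && ((!(y && x) <-> (y <-> y)) <-> ((y <-> (y -> y)) -> y))) = 1 -> 1/4 = 1/4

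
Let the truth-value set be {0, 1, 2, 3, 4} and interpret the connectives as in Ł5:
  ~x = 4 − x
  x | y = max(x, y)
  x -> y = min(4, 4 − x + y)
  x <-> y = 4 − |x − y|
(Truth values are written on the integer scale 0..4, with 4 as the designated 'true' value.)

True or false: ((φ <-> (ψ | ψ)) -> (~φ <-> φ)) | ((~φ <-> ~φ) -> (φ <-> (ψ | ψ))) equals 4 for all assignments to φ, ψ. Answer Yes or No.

Counterexample: take φ = 0, ψ = 1.
ψ | ψ = 1 | 1 = 1
φ <-> (ψ | ψ) = 0 <-> 1 = 3
~φ = ~0 = 4
~φ <-> φ = 4 <-> 0 = 0
(φ <-> (ψ | ψ)) -> (~φ <-> φ) = 3 -> 0 = 1
~φ = ~0 = 4
~φ = ~0 = 4
~φ <-> ~φ = 4 <-> 4 = 4
ψ | ψ = 1 | 1 = 1
φ <-> (ψ | ψ) = 0 <-> 1 = 3
(~φ <-> ~φ) -> (φ <-> (ψ | ψ)) = 4 -> 3 = 3
((φ <-> (ψ | ψ)) -> (~φ <-> φ)) | ((~φ <-> ~φ) -> (φ <-> (ψ | ψ))) = 1 | 3 = 3
This gives 3 ≠ 4.

No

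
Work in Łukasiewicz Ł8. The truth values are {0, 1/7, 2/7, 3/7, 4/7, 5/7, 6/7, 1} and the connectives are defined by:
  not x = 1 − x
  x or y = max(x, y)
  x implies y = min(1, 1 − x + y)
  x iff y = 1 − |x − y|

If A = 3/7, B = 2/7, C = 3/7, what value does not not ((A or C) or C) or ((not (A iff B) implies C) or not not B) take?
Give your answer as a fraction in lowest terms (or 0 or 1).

1

A or C = 3/7 or 3/7 = 3/7
(A or C) or C = 3/7 or 3/7 = 3/7
not ((A or C) or C) = not 3/7 = 4/7
not not ((A or C) or C) = not 4/7 = 3/7
A iff B = 3/7 iff 2/7 = 6/7
not (A iff B) = not 6/7 = 1/7
not (A iff B) implies C = 1/7 implies 3/7 = 1
not B = not 2/7 = 5/7
not not B = not 5/7 = 2/7
(not (A iff B) implies C) or not not B = 1 or 2/7 = 1
not not ((A or C) or C) or ((not (A iff B) implies C) or not not B) = 3/7 or 1 = 1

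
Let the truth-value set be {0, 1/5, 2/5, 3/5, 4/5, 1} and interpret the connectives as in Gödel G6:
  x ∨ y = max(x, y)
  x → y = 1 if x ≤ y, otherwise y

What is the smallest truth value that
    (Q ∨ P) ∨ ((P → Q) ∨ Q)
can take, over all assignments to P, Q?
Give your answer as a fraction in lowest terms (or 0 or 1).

Take P = 1/5, Q = 0:
Q ∨ P = 0 ∨ 1/5 = 1/5
P → Q = 1/5 → 0 = 0
(P → Q) ∨ Q = 0 ∨ 0 = 0
(Q ∨ P) ∨ ((P → Q) ∨ Q) = 1/5 ∨ 0 = 1/5
No assignment yields a value below 1/5, so this is the minimum.

1/5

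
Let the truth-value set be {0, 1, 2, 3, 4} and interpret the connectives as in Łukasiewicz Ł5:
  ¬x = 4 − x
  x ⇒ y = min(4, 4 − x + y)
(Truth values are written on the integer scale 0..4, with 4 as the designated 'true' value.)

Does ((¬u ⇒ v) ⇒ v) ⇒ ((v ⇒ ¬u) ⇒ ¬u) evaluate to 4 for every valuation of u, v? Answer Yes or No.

At u = 1, v = 4, for instance:
¬u = ¬1 = 3
¬u ⇒ v = 3 ⇒ 4 = 4
(¬u ⇒ v) ⇒ v = 4 ⇒ 4 = 4
v ⇒ ¬u = 4 ⇒ 3 = 3
(v ⇒ ¬u) ⇒ ¬u = 3 ⇒ 3 = 4
((¬u ⇒ v) ⇒ v) ⇒ ((v ⇒ ¬u) ⇒ ¬u) = 4 ⇒ 4 = 4
and checking the remaining 24 assignments likewise gives ≥ 4 in every case.

Yes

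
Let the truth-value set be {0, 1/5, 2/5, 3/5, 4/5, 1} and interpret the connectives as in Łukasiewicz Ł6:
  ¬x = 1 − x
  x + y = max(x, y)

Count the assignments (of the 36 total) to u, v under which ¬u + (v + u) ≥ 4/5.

value 1: 16 assignments (counts)
value 4/5: 12 assignments (counts)
value 3/5: 8 assignments
So 28 of the 36 assignments meet the threshold.

28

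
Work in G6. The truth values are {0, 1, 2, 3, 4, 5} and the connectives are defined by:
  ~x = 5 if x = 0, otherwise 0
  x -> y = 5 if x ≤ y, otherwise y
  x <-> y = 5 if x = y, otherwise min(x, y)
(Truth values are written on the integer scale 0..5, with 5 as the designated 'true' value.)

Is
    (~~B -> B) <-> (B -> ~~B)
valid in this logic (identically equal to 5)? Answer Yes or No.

No

Counterexample: take B = 1.
~B = ~1 = 0
~~B = ~0 = 5
~~B -> B = 5 -> 1 = 1
B -> ~~B = 1 -> 5 = 5
(~~B -> B) <-> (B -> ~~B) = 1 <-> 5 = 1
This gives 1 ≠ 5.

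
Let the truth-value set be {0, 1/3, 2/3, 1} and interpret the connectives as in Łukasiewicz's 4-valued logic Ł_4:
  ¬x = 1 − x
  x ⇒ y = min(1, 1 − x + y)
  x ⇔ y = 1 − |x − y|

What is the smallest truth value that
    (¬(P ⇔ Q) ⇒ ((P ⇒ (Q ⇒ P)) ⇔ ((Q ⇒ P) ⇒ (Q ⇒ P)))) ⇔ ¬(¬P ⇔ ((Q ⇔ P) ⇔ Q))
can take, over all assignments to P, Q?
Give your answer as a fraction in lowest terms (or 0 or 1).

1/3

Take P = 0, Q = 1/3:
P ⇔ Q = 0 ⇔ 1/3 = 2/3
¬(P ⇔ Q) = ¬2/3 = 1/3
Q ⇒ P = 1/3 ⇒ 0 = 2/3
P ⇒ (Q ⇒ P) = 0 ⇒ 2/3 = 1
Q ⇒ P = 1/3 ⇒ 0 = 2/3
Q ⇒ P = 1/3 ⇒ 0 = 2/3
(Q ⇒ P) ⇒ (Q ⇒ P) = 2/3 ⇒ 2/3 = 1
(P ⇒ (Q ⇒ P)) ⇔ ((Q ⇒ P) ⇒ (Q ⇒ P)) = 1 ⇔ 1 = 1
¬(P ⇔ Q) ⇒ ((P ⇒ (Q ⇒ P)) ⇔ ((Q ⇒ P) ⇒ (Q ⇒ P))) = 1/3 ⇒ 1 = 1
¬P = ¬0 = 1
Q ⇔ P = 1/3 ⇔ 0 = 2/3
(Q ⇔ P) ⇔ Q = 2/3 ⇔ 1/3 = 2/3
¬P ⇔ ((Q ⇔ P) ⇔ Q) = 1 ⇔ 2/3 = 2/3
¬(¬P ⇔ ((Q ⇔ P) ⇔ Q)) = ¬2/3 = 1/3
(¬(P ⇔ Q) ⇒ ((P ⇒ (Q ⇒ P)) ⇔ ((Q ⇒ P) ⇒ (Q ⇒ P)))) ⇔ ¬(¬P ⇔ ((Q ⇔ P) ⇔ Q)) = 1 ⇔ 1/3 = 1/3
No assignment yields a value below 1/3, so this is the minimum.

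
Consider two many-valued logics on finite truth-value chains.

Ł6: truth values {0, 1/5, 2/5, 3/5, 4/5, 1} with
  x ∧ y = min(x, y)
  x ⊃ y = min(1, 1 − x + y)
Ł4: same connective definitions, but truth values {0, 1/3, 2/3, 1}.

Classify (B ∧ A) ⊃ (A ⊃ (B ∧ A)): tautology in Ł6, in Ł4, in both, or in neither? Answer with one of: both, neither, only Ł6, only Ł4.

In Ł6: every assignment gives 1 — tautology.
In Ł4: every assignment gives 1 — tautology.

both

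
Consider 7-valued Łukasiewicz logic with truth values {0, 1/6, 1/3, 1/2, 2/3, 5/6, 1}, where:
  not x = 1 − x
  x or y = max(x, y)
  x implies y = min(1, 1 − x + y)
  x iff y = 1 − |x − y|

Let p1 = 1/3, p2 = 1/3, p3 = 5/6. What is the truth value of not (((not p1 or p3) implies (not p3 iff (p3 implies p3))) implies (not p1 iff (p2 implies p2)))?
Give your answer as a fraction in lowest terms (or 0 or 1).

0

not p1 = not 1/3 = 2/3
not p1 or p3 = 2/3 or 5/6 = 5/6
not p3 = not 5/6 = 1/6
p3 implies p3 = 5/6 implies 5/6 = 1
not p3 iff (p3 implies p3) = 1/6 iff 1 = 1/6
(not p1 or p3) implies (not p3 iff (p3 implies p3)) = 5/6 implies 1/6 = 1/3
not p1 = not 1/3 = 2/3
p2 implies p2 = 1/3 implies 1/3 = 1
not p1 iff (p2 implies p2) = 2/3 iff 1 = 2/3
((not p1 or p3) implies (not p3 iff (p3 implies p3))) implies (not p1 iff (p2 implies p2)) = 1/3 implies 2/3 = 1
not (((not p1 or p3) implies (not p3 iff (p3 implies p3))) implies (not p1 iff (p2 implies p2))) = not 1 = 0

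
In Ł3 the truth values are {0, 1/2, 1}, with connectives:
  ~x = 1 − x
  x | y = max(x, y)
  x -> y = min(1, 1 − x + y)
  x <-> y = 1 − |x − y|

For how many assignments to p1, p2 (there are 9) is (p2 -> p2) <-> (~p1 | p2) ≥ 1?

p1 = 0, p2 = 0 ↦ 1  ≥
p1 = 0, p2 = 1/2 ↦ 1  ≥
p1 = 0, p2 = 1 ↦ 1  ≥
p1 = 1/2, p2 = 0 ↦ 1/2  <
p1 = 1/2, p2 = 1/2 ↦ 1/2  <
p1 = 1/2, p2 = 1 ↦ 1  ≥
p1 = 1, p2 = 0 ↦ 0  <
p1 = 1, p2 = 1/2 ↦ 1/2  <
p1 = 1, p2 = 1 ↦ 1  ≥
So 5 of the 9 assignments meet the threshold.

5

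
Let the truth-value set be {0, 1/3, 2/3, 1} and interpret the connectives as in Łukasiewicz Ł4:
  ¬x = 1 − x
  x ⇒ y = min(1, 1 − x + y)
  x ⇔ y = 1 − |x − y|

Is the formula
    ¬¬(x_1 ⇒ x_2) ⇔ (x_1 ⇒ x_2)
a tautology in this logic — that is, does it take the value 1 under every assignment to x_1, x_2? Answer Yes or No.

x_1 = 0, x_2 = 0 ↦ 1
x_1 = 0, x_2 = 1/3 ↦ 1
x_1 = 0, x_2 = 2/3 ↦ 1
x_1 = 0, x_2 = 1 ↦ 1
x_1 = 1/3, x_2 = 0 ↦ 1
x_1 = 1/3, x_2 = 1/3 ↦ 1
x_1 = 1/3, x_2 = 2/3 ↦ 1
x_1 = 1/3, x_2 = 1 ↦ 1
x_1 = 2/3, x_2 = 0 ↦ 1
x_1 = 2/3, x_2 = 1/3 ↦ 1
x_1 = 2/3, x_2 = 2/3 ↦ 1
x_1 = 2/3, x_2 = 1 ↦ 1
x_1 = 1, x_2 = 0 ↦ 1
x_1 = 1, x_2 = 1/3 ↦ 1
x_1 = 1, x_2 = 2/3 ↦ 1
x_1 = 1, x_2 = 1 ↦ 1
Every assignment gives a value ≥ 1.

Yes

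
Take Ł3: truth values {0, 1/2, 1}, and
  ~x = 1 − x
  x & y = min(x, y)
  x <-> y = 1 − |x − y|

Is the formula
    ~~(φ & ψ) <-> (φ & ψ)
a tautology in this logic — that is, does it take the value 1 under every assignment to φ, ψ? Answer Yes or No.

Yes

φ = 0, ψ = 0 ↦ 1
φ = 0, ψ = 1/2 ↦ 1
φ = 0, ψ = 1 ↦ 1
φ = 1/2, ψ = 0 ↦ 1
φ = 1/2, ψ = 1/2 ↦ 1
φ = 1/2, ψ = 1 ↦ 1
φ = 1, ψ = 0 ↦ 1
φ = 1, ψ = 1/2 ↦ 1
φ = 1, ψ = 1 ↦ 1
Every assignment gives a value ≥ 1.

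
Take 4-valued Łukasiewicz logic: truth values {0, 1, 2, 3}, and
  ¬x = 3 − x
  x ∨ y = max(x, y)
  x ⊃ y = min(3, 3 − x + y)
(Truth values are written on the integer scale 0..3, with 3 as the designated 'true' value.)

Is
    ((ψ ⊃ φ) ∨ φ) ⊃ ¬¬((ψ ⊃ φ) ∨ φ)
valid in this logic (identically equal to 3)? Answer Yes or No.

Yes

φ = 0, ψ = 0 ↦ 3
φ = 0, ψ = 1 ↦ 3
φ = 0, ψ = 2 ↦ 3
φ = 0, ψ = 3 ↦ 3
φ = 1, ψ = 0 ↦ 3
φ = 1, ψ = 1 ↦ 3
φ = 1, ψ = 2 ↦ 3
φ = 1, ψ = 3 ↦ 3
φ = 2, ψ = 0 ↦ 3
φ = 2, ψ = 1 ↦ 3
φ = 2, ψ = 2 ↦ 3
φ = 2, ψ = 3 ↦ 3
φ = 3, ψ = 0 ↦ 3
φ = 3, ψ = 1 ↦ 3
φ = 3, ψ = 2 ↦ 3
φ = 3, ψ = 3 ↦ 3
Every assignment gives a value ≥ 3.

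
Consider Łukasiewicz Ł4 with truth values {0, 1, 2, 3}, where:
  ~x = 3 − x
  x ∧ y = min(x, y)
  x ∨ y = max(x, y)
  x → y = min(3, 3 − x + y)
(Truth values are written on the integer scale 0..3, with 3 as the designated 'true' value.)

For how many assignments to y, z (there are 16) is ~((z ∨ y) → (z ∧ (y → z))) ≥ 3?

1

y = 0, z = 0 ↦ 0  <
y = 0, z = 1 ↦ 0  <
y = 0, z = 2 ↦ 0  <
y = 0, z = 3 ↦ 0  <
y = 1, z = 0 ↦ 1  <
y = 1, z = 1 ↦ 0  <
y = 1, z = 2 ↦ 0  <
y = 1, z = 3 ↦ 0  <
y = 2, z = 0 ↦ 2  <
y = 2, z = 1 ↦ 1  <
y = 2, z = 2 ↦ 0  <
y = 2, z = 3 ↦ 0  <
y = 3, z = 0 ↦ 3  ≥
y = 3, z = 1 ↦ 2  <
y = 3, z = 2 ↦ 1  <
y = 3, z = 3 ↦ 0  <
So 1 of the 16 assignments meets the threshold.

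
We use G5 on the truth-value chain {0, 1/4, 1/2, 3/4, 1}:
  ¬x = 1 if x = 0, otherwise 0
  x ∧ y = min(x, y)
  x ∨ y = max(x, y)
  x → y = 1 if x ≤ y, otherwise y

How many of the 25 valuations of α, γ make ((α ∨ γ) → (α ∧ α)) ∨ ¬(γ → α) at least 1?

value 1: 19 assignments (counts)
value 3/4: 1 assignment
value 1/2: 2 assignments
value 1/4: 3 assignments
So 19 of the 25 assignments meet the threshold.

19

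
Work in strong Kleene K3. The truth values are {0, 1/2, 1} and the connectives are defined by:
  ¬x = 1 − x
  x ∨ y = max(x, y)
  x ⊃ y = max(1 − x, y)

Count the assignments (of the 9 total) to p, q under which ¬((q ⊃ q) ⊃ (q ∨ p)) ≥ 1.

1

p = 0, q = 0 ↦ 1  ≥
p = 0, q = 1/2 ↦ 1/2  <
p = 0, q = 1 ↦ 0  <
p = 1/2, q = 0 ↦ 1/2  <
p = 1/2, q = 1/2 ↦ 1/2  <
p = 1/2, q = 1 ↦ 0  <
p = 1, q = 0 ↦ 0  <
p = 1, q = 1/2 ↦ 0  <
p = 1, q = 1 ↦ 0  <
So 1 of the 9 assignments meets the threshold.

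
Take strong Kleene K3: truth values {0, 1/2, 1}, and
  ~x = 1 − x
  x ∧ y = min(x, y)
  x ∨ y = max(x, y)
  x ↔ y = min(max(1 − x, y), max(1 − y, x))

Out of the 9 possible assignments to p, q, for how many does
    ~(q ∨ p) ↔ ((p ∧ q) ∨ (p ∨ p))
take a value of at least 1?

p = 0, q = 0 ↦ 0  <
p = 0, q = 1/2 ↦ 1/2  <
p = 0, q = 1 ↦ 1  ≥
p = 1/2, q = 0 ↦ 1/2  <
p = 1/2, q = 1/2 ↦ 1/2  <
p = 1/2, q = 1 ↦ 1/2  <
p = 1, q = 0 ↦ 0  <
p = 1, q = 1/2 ↦ 0  <
p = 1, q = 1 ↦ 0  <
So 1 of the 9 assignments meets the threshold.

1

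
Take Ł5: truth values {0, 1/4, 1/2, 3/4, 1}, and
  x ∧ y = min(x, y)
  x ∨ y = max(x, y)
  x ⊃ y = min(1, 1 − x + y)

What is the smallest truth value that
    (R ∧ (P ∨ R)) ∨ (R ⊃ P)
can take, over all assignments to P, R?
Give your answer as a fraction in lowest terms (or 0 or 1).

1/2

Take P = 0, R = 1/2:
P ∨ R = 0 ∨ 1/2 = 1/2
R ∧ (P ∨ R) = 1/2 ∧ 1/2 = 1/2
R ⊃ P = 1/2 ⊃ 0 = 1/2
(R ∧ (P ∨ R)) ∨ (R ⊃ P) = 1/2 ∨ 1/2 = 1/2
No assignment yields a value below 1/2, so this is the minimum.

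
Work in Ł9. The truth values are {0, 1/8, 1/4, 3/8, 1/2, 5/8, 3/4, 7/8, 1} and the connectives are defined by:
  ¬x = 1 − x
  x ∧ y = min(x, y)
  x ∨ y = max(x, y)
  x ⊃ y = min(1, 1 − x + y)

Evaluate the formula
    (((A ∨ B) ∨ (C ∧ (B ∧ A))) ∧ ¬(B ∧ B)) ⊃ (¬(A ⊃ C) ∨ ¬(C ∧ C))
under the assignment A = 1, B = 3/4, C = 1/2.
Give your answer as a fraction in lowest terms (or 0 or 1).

1

A ∨ B = 1 ∨ 3/4 = 1
B ∧ A = 3/4 ∧ 1 = 3/4
C ∧ (B ∧ A) = 1/2 ∧ 3/4 = 1/2
(A ∨ B) ∨ (C ∧ (B ∧ A)) = 1 ∨ 1/2 = 1
B ∧ B = 3/4 ∧ 3/4 = 3/4
¬(B ∧ B) = ¬3/4 = 1/4
((A ∨ B) ∨ (C ∧ (B ∧ A))) ∧ ¬(B ∧ B) = 1 ∧ 1/4 = 1/4
A ⊃ C = 1 ⊃ 1/2 = 1/2
¬(A ⊃ C) = ¬1/2 = 1/2
C ∧ C = 1/2 ∧ 1/2 = 1/2
¬(C ∧ C) = ¬1/2 = 1/2
¬(A ⊃ C) ∨ ¬(C ∧ C) = 1/2 ∨ 1/2 = 1/2
(((A ∨ B) ∨ (C ∧ (B ∧ A))) ∧ ¬(B ∧ B)) ⊃ (¬(A ⊃ C) ∨ ¬(C ∧ C)) = 1/4 ⊃ 1/2 = 1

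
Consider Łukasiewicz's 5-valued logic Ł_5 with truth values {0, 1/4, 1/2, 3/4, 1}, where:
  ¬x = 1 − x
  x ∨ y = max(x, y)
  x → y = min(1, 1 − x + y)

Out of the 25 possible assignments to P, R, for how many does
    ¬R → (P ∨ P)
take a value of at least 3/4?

19

value 1: 15 assignments (counts)
value 3/4: 4 assignments (counts)
value 1/2: 3 assignments
value 1/4: 2 assignments
value 0: 1 assignment
So 19 of the 25 assignments meet the threshold.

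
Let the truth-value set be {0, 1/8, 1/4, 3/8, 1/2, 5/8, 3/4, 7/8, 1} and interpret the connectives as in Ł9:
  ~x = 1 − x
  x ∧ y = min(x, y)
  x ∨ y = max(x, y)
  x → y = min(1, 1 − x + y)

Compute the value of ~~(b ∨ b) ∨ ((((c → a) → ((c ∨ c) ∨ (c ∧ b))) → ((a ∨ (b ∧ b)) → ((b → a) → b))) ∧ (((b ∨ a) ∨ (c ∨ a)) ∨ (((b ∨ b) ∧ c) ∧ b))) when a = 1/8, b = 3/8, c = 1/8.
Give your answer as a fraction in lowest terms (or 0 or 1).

3/8

b ∨ b = 3/8 ∨ 3/8 = 3/8
~(b ∨ b) = ~3/8 = 5/8
~~(b ∨ b) = ~5/8 = 3/8
c → a = 1/8 → 1/8 = 1
c ∨ c = 1/8 ∨ 1/8 = 1/8
c ∧ b = 1/8 ∧ 3/8 = 1/8
(c ∨ c) ∨ (c ∧ b) = 1/8 ∨ 1/8 = 1/8
(c → a) → ((c ∨ c) ∨ (c ∧ b)) = 1 → 1/8 = 1/8
b ∧ b = 3/8 ∧ 3/8 = 3/8
a ∨ (b ∧ b) = 1/8 ∨ 3/8 = 3/8
b → a = 3/8 → 1/8 = 3/4
(b → a) → b = 3/4 → 3/8 = 5/8
(a ∨ (b ∧ b)) → ((b → a) → b) = 3/8 → 5/8 = 1
((c → a) → ((c ∨ c) ∨ (c ∧ b))) → ((a ∨ (b ∧ b)) → ((b → a) → b)) = 1/8 → 1 = 1
b ∨ a = 3/8 ∨ 1/8 = 3/8
c ∨ a = 1/8 ∨ 1/8 = 1/8
(b ∨ a) ∨ (c ∨ a) = 3/8 ∨ 1/8 = 3/8
b ∨ b = 3/8 ∨ 3/8 = 3/8
(b ∨ b) ∧ c = 3/8 ∧ 1/8 = 1/8
((b ∨ b) ∧ c) ∧ b = 1/8 ∧ 3/8 = 1/8
((b ∨ a) ∨ (c ∨ a)) ∨ (((b ∨ b) ∧ c) ∧ b) = 3/8 ∨ 1/8 = 3/8
(((c → a) → ((c ∨ c) ∨ (c ∧ b))) → ((a ∨ (b ∧ b)) → ((b → a) → b))) ∧ (((b ∨ a) ∨ (c ∨ a)) ∨ (((b ∨ b) ∧ c) ∧ b)) = 1 ∧ 3/8 = 3/8
~~(b ∨ b) ∨ ((((c → a) → ((c ∨ c) ∨ (c ∧ b))) → ((a ∨ (b ∧ b)) → ((b → a) → b))) ∧ (((b ∨ a) ∨ (c ∨ a)) ∨ (((b ∨ b) ∧ c) ∧ b))) = 3/8 ∨ 3/8 = 3/8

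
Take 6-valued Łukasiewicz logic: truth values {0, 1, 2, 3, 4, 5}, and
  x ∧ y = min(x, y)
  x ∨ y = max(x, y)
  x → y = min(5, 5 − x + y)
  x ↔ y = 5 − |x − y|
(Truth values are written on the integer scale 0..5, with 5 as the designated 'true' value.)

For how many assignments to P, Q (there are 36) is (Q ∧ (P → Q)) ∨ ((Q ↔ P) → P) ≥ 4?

24

value 5: 17 assignments (counts)
value 4: 7 assignments (counts)
value 3: 5 assignments
value 2: 4 assignments
value 1: 2 assignments
value 0: 1 assignment
So 24 of the 36 assignments meet the threshold.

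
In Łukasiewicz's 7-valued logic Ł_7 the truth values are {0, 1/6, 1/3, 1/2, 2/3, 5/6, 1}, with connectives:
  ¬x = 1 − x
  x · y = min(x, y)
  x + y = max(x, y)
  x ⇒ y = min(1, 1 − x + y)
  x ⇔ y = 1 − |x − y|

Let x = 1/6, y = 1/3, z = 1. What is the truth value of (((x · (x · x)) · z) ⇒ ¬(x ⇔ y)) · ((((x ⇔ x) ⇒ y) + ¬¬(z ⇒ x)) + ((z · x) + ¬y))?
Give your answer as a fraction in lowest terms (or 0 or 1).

2/3

x · x = 1/6 · 1/6 = 1/6
x · (x · x) = 1/6 · 1/6 = 1/6
(x · (x · x)) · z = 1/6 · 1 = 1/6
x ⇔ y = 1/6 ⇔ 1/3 = 5/6
¬(x ⇔ y) = ¬5/6 = 1/6
((x · (x · x)) · z) ⇒ ¬(x ⇔ y) = 1/6 ⇒ 1/6 = 1
x ⇔ x = 1/6 ⇔ 1/6 = 1
(x ⇔ x) ⇒ y = 1 ⇒ 1/3 = 1/3
z ⇒ x = 1 ⇒ 1/6 = 1/6
¬(z ⇒ x) = ¬1/6 = 5/6
¬¬(z ⇒ x) = ¬5/6 = 1/6
((x ⇔ x) ⇒ y) + ¬¬(z ⇒ x) = 1/3 + 1/6 = 1/3
z · x = 1 · 1/6 = 1/6
¬y = ¬1/3 = 2/3
(z · x) + ¬y = 1/6 + 2/3 = 2/3
(((x ⇔ x) ⇒ y) + ¬¬(z ⇒ x)) + ((z · x) + ¬y) = 1/3 + 2/3 = 2/3
(((x · (x · x)) · z) ⇒ ¬(x ⇔ y)) · ((((x ⇔ x) ⇒ y) + ¬¬(z ⇒ x)) + ((z · x) + ¬y)) = 1 · 2/3 = 2/3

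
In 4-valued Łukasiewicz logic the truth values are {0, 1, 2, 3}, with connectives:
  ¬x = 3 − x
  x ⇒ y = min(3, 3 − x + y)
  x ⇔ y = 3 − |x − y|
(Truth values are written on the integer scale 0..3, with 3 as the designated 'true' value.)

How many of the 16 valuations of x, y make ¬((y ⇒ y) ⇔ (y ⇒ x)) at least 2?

3

x = 0, y = 0 ↦ 0  <
x = 0, y = 1 ↦ 1  <
x = 0, y = 2 ↦ 2  ≥
x = 0, y = 3 ↦ 3  ≥
x = 1, y = 0 ↦ 0  <
x = 1, y = 1 ↦ 0  <
x = 1, y = 2 ↦ 1  <
x = 1, y = 3 ↦ 2  ≥
x = 2, y = 0 ↦ 0  <
x = 2, y = 1 ↦ 0  <
x = 2, y = 2 ↦ 0  <
x = 2, y = 3 ↦ 1  <
x = 3, y = 0 ↦ 0  <
x = 3, y = 1 ↦ 0  <
x = 3, y = 2 ↦ 0  <
x = 3, y = 3 ↦ 0  <
So 3 of the 16 assignments meet the threshold.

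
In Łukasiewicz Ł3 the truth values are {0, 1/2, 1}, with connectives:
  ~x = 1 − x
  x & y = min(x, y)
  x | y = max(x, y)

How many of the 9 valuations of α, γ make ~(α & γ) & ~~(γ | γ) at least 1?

1

α = 0, γ = 0 ↦ 0  <
α = 0, γ = 1/2 ↦ 1/2  <
α = 0, γ = 1 ↦ 1  ≥
α = 1/2, γ = 0 ↦ 0  <
α = 1/2, γ = 1/2 ↦ 1/2  <
α = 1/2, γ = 1 ↦ 1/2  <
α = 1, γ = 0 ↦ 0  <
α = 1, γ = 1/2 ↦ 1/2  <
α = 1, γ = 1 ↦ 0  <
So 1 of the 9 assignments meets the threshold.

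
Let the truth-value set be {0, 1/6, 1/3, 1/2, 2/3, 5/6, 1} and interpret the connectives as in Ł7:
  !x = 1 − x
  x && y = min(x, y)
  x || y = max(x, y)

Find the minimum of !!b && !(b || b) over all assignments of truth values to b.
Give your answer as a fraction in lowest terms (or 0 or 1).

Take b = 0:
!b = !0 = 1
!!b = !1 = 0
b || b = 0 || 0 = 0
!(b || b) = !0 = 1
!!b && !(b || b) = 0 && 1 = 0
No assignment yields a value below 0, so this is the minimum.

0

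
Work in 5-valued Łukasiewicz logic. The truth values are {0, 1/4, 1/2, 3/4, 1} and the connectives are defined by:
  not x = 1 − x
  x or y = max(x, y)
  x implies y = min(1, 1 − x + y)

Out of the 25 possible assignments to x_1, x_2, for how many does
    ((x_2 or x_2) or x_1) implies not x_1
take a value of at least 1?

12

value 1: 12 assignments (counts)
value 3/4: 2 assignments
value 1/2: 5 assignments
value 1/4: 1 assignment
value 0: 5 assignments
So 12 of the 25 assignments meet the threshold.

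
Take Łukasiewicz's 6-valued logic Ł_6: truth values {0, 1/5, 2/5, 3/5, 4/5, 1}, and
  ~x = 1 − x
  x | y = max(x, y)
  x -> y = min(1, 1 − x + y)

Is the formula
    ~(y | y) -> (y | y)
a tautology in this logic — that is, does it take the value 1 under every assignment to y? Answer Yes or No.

Counterexample: take y = 0.
y | y = 0 | 0 = 0
~(y | y) = ~0 = 1
y | y = 0 | 0 = 0
~(y | y) -> (y | y) = 1 -> 0 = 0
This gives 0 ≠ 1.

No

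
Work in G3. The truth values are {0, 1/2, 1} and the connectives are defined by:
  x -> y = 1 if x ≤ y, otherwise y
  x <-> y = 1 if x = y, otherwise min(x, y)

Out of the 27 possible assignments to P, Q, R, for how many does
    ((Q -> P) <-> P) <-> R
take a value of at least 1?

value 1: 9 assignments (counts)
value 1/2: 8 assignments
value 0: 10 assignments
So 9 of the 27 assignments meet the threshold.

9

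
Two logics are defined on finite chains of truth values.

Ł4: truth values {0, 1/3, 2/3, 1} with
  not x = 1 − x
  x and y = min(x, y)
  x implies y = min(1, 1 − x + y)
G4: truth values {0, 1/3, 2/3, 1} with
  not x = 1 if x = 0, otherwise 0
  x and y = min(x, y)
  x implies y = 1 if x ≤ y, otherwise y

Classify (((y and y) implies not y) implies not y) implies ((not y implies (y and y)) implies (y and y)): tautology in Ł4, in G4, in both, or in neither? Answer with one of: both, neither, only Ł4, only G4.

only Ł4

In Ł4: every assignment gives 1 — tautology.
In G4: at y = 1/3 the value is 1/3 — not a tautology.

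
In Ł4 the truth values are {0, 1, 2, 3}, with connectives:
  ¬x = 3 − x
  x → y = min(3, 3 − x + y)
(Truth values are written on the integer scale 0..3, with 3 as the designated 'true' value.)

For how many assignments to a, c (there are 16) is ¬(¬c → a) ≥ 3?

a = 0, c = 0 ↦ 3  ≥
a = 0, c = 1 ↦ 2  <
a = 0, c = 2 ↦ 1  <
a = 0, c = 3 ↦ 0  <
a = 1, c = 0 ↦ 2  <
a = 1, c = 1 ↦ 1  <
a = 1, c = 2 ↦ 0  <
a = 1, c = 3 ↦ 0  <
a = 2, c = 0 ↦ 1  <
a = 2, c = 1 ↦ 0  <
a = 2, c = 2 ↦ 0  <
a = 2, c = 3 ↦ 0  <
a = 3, c = 0 ↦ 0  <
a = 3, c = 1 ↦ 0  <
a = 3, c = 2 ↦ 0  <
a = 3, c = 3 ↦ 0  <
So 1 of the 16 assignments meets the threshold.

1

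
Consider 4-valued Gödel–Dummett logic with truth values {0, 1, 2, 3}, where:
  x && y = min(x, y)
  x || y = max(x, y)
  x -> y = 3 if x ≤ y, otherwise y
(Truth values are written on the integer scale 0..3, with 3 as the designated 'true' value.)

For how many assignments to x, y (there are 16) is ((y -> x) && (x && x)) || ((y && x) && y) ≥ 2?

8

x = 0, y = 0 ↦ 0  <
x = 0, y = 1 ↦ 0  <
x = 0, y = 2 ↦ 0  <
x = 0, y = 3 ↦ 0  <
x = 1, y = 0 ↦ 1  <
x = 1, y = 1 ↦ 1  <
x = 1, y = 2 ↦ 1  <
x = 1, y = 3 ↦ 1  <
x = 2, y = 0 ↦ 2  ≥
x = 2, y = 1 ↦ 2  ≥
x = 2, y = 2 ↦ 2  ≥
x = 2, y = 3 ↦ 2  ≥
x = 3, y = 0 ↦ 3  ≥
x = 3, y = 1 ↦ 3  ≥
x = 3, y = 2 ↦ 3  ≥
x = 3, y = 3 ↦ 3  ≥
So 8 of the 16 assignments meet the threshold.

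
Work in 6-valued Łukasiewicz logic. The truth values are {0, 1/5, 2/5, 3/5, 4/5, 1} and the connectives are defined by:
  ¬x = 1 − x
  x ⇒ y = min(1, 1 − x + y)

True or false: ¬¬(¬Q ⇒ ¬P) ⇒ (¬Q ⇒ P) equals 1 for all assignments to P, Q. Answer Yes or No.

No

Counterexample: take P = 0, Q = 0.
¬Q = ¬0 = 1
¬P = ¬0 = 1
¬Q ⇒ ¬P = 1 ⇒ 1 = 1
¬(¬Q ⇒ ¬P) = ¬1 = 0
¬¬(¬Q ⇒ ¬P) = ¬0 = 1
¬Q = ¬0 = 1
¬Q ⇒ P = 1 ⇒ 0 = 0
¬¬(¬Q ⇒ ¬P) ⇒ (¬Q ⇒ P) = 1 ⇒ 0 = 0
This gives 0 ≠ 1.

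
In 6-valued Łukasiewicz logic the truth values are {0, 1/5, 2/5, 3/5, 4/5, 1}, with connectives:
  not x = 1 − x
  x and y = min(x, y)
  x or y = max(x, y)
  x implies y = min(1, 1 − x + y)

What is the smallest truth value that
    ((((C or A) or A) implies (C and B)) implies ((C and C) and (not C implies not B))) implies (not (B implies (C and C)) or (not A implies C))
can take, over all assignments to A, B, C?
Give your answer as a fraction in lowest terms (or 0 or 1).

Take A = 0, B = 0, C = 2/5:
C or A = 2/5 or 0 = 2/5
(C or A) or A = 2/5 or 0 = 2/5
C and B = 2/5 and 0 = 0
((C or A) or A) implies (C and B) = 2/5 implies 0 = 3/5
C and C = 2/5 and 2/5 = 2/5
not C = not 2/5 = 3/5
not B = not 0 = 1
not C implies not B = 3/5 implies 1 = 1
(C and C) and (not C implies not B) = 2/5 and 1 = 2/5
(((C or A) or A) implies (C and B)) implies ((C and C) and (not C implies not B)) = 3/5 implies 2/5 = 4/5
C and C = 2/5 and 2/5 = 2/5
B implies (C and C) = 0 implies 2/5 = 1
not (B implies (C and C)) = not 1 = 0
not A = not 0 = 1
not A implies C = 1 implies 2/5 = 2/5
not (B implies (C and C)) or (not A implies C) = 0 or 2/5 = 2/5
((((C or A) or A) implies (C and B)) implies ((C and C) and (not C implies not B))) implies (not (B implies (C and C)) or (not A implies C)) = 4/5 implies 2/5 = 3/5
No assignment yields a value below 3/5, so this is the minimum.

3/5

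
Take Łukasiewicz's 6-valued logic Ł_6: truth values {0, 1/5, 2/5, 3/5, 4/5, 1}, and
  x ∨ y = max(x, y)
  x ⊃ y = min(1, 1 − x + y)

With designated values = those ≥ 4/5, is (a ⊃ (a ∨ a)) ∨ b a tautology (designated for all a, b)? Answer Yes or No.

At a = 1/5, b = 1, for instance:
a ∨ a = 1/5 ∨ 1/5 = 1/5
a ⊃ (a ∨ a) = 1/5 ⊃ 1/5 = 1
(a ⊃ (a ∨ a)) ∨ b = 1 ∨ 1 = 1
and checking the remaining 35 assignments likewise gives ≥ 4/5 in every case.

Yes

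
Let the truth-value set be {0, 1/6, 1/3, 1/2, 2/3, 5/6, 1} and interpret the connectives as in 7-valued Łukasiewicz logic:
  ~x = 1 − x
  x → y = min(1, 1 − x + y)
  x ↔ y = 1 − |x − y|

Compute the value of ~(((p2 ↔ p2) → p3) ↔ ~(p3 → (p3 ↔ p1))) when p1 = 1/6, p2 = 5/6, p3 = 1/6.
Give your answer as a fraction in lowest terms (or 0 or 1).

1/6

p2 ↔ p2 = 5/6 ↔ 5/6 = 1
(p2 ↔ p2) → p3 = 1 → 1/6 = 1/6
p3 ↔ p1 = 1/6 ↔ 1/6 = 1
p3 → (p3 ↔ p1) = 1/6 → 1 = 1
~(p3 → (p3 ↔ p1)) = ~1 = 0
((p2 ↔ p2) → p3) ↔ ~(p3 → (p3 ↔ p1)) = 1/6 ↔ 0 = 5/6
~(((p2 ↔ p2) → p3) ↔ ~(p3 → (p3 ↔ p1))) = ~5/6 = 1/6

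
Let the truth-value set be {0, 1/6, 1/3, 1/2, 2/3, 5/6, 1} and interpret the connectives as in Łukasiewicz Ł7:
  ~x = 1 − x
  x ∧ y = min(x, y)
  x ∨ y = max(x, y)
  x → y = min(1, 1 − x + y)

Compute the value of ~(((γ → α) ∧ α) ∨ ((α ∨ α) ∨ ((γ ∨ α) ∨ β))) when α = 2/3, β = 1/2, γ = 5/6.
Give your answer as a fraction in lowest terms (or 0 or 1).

1/6

γ → α = 5/6 → 2/3 = 5/6
(γ → α) ∧ α = 5/6 ∧ 2/3 = 2/3
α ∨ α = 2/3 ∨ 2/3 = 2/3
γ ∨ α = 5/6 ∨ 2/3 = 5/6
(γ ∨ α) ∨ β = 5/6 ∨ 1/2 = 5/6
(α ∨ α) ∨ ((γ ∨ α) ∨ β) = 2/3 ∨ 5/6 = 5/6
((γ → α) ∧ α) ∨ ((α ∨ α) ∨ ((γ ∨ α) ∨ β)) = 2/3 ∨ 5/6 = 5/6
~(((γ → α) ∧ α) ∨ ((α ∨ α) ∨ ((γ ∨ α) ∨ β))) = ~5/6 = 1/6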